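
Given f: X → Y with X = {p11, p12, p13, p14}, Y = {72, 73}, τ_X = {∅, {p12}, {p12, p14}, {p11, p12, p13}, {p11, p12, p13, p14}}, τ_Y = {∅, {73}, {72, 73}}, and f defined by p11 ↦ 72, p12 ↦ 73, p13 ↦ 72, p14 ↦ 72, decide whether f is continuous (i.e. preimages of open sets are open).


f IS continuous.

Compute f^{-1}(U) for each U ∈ τ_Y:
  U = ∅: f^{-1}(U) = ∅ ∈ τ_X ✓.
  U = {73}: f^{-1}(U) = {p12} ∈ τ_X ✓.
  U = {72, 73}: f^{-1}(U) = {p11, p12, p13, p14} ∈ τ_X ✓.
Every preimage lies in τ_X, so f IS continuous.


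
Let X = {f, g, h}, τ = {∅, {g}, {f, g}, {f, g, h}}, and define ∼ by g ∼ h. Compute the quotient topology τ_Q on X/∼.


X/∼ = {[f], [g=h]}; |τ_Q| = 2.

Equivalence classes: [f], [g=h].
Quotient map π: X → X/∼ sends f ↦ [f], g ↦ [g=h], h ↦ [g=h].
For each subset V ⊆ X/∼, compute π^{-1}(V) ⊆ X and check whether π^{-1}(V) ∈ τ. V is open in τ_Q iff π^{-1}(V) ∈ τ.
  V = {}: π^{-1}(V) = ∅ ∈ τ ✓.
  V = {[f]}: π^{-1}(V) = {f} ∉ τ ✗.
  V = {[g=h]}: π^{-1}(V) = {g, h} ∉ τ ✗.
  V = {[f], [g=h]}: π^{-1}(V) = {f, g, h} ∈ τ ✓.
Open sets in the quotient: τ_Q = {{}, {[f], [g=h]}} (2 elements).


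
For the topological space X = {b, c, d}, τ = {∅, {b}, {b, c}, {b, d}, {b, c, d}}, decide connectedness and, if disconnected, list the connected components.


(X, τ) is connected.

Find clopen sets (U ∈ τ with X ∖ U ∈ τ):
  U = ∅, X ∖ U = {b, c, d} — both open, so U is clopen.
  U = {b, c, d}, X ∖ U = ∅ — both open, so U is clopen.
Only trivial clopens (∅ and X) exist, so (X, τ) is connected.
Compute connected components by grouping points that agree on all clopens:
  component: {b, c, d}


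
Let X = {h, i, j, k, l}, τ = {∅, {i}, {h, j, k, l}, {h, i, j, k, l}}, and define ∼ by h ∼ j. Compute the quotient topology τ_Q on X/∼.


X/∼ = {[h=j], [i], [k], [l]}; |τ_Q| = 4.

Equivalence classes: [h=j], [i], [k], [l].
Quotient map π: X → X/∼ sends h ↦ [h=j], i ↦ [i], j ↦ [h=j], k ↦ [k], l ↦ [l].
For each subset V ⊆ X/∼, compute π^{-1}(V) ⊆ X and check whether π^{-1}(V) ∈ τ. V is open in τ_Q iff π^{-1}(V) ∈ τ.
  V = {}: π^{-1}(V) = ∅ ∈ τ ✓.
  V = {[h=j]}: π^{-1}(V) = {h, j} ∉ τ ✗.
  V = {[i]}: π^{-1}(V) = {i} ∈ τ ✓.
  V = {[h=j], [i]}: π^{-1}(V) = {h, i, j} ∉ τ ✗.
  V = {[k]}: π^{-1}(V) = {k} ∉ τ ✗.
  V = {[h=j], [k]}: π^{-1}(V) = {h, j, k} ∉ τ ✗.
  V = {[i], [k]}: π^{-1}(V) = {i, k} ∉ τ ✗.
  V = {[h=j], [i], [k]}: π^{-1}(V) = {h, i, j, k} ∉ τ ✗.
  V = {[l]}: π^{-1}(V) = {l} ∉ τ ✗.
  V = {[h=j], [l]}: π^{-1}(V) = {h, j, l} ∉ τ ✗.
  V = {[i], [l]}: π^{-1}(V) = {i, l} ∉ τ ✗.
  V = {[h=j], [i], [l]}: π^{-1}(V) = {h, i, j, l} ∉ τ ✗.
  V = {[k], [l]}: π^{-1}(V) = {k, l} ∉ τ ✗.
  V = {[h=j], [k], [l]}: π^{-1}(V) = {h, j, k, l} ∈ τ ✓.
  V = {[i], [k], [l]}: π^{-1}(V) = {i, k, l} ∉ τ ✗.
  V = {[h=j], [i], [k], [l]}: π^{-1}(V) = {h, i, j, k, l} ∈ τ ✓.
Open sets in the quotient: τ_Q = {{}, {[i]}, {[h=j], [k], [l]}, {[h=j], [i], [k], [l]}} (4 elements).


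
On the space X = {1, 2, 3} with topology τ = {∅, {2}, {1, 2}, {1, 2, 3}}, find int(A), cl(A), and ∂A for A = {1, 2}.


int(A) = {1, 2}, cl(A) = {1, 2, 3}, ∂A = {3}.

Closed sets in (X, τ) are complements of opens:
  closed(X, τ) = {∅, {3}, {1, 3}, {1, 2, 3}}.
int(A) = ⋃ {U ∈ τ : U ⊆ A}. Opens contained in A: ∅, {2}, {1, 2}.
Taking the union of these: int(A) = {1, 2}.
cl(A) = ⋂ {C closed : A ⊆ C}. Closed sets containing A: {1, 2, 3}.
Intersecting these: cl(A) = {1, 2, 3}.
∂A = cl(A) ∖ int(A) = {1, 2, 3} ∖ {1, 2} = {3}.


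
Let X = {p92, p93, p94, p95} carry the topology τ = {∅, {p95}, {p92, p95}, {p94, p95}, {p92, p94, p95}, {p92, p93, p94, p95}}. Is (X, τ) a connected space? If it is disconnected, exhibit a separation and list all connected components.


(X, τ) is connected.

Find clopen sets (U ∈ τ with X ∖ U ∈ τ):
  U = ∅, X ∖ U = {p92, p93, p94, p95} — both open, so U is clopen.
  U = {p92, p93, p94, p95}, X ∖ U = ∅ — both open, so U is clopen.
Only trivial clopens (∅ and X) exist, so (X, τ) is connected.
Compute connected components by grouping points that agree on all clopens:
  component: {p92, p93, p94, p95}


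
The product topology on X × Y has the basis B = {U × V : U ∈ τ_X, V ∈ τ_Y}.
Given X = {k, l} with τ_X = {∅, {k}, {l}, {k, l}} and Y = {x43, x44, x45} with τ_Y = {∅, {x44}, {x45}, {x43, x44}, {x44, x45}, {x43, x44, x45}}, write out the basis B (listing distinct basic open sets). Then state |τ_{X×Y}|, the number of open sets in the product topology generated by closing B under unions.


Basis B = {∅ × ∅, {k} × {x44}, {k} × {x45}, {l} × {x44}, {l} × {x45}, {k} × {x43, x44}, {k} × {x44, x45}, {k, l} × {x44}, {k, l} × {x45}, {l} × {x43, x44}, {l} × {x44, x45}, {k} × {x43, x44, x45}, {l} × {x43, x44, x45}, {k, l} × {x43, x44}, {k, l} × {x44, x45}, {k, l} × {x43, x44, x45}}; |τ_{X×Y}| = 36.

Enumerate products U × V with U ∈ τ_X, V ∈ τ_Y (deduplicated):
  ∅ × ∅ = {} (∅)
  {k} × {x44} = {(k,x44)}
  {k} × {x45} = {(k,x45)}
  {l} × {x44} = {(l,x44)}
  {l} × {x45} = {(l,x45)}
  {k} × {x43, x44} = {(k,x43), (k,x44)}
  {k} × {x44, x45} = {(k,x44), (k,x45)}
  {k, l} × {x44} = {(k,x44), (l,x44)}
  {k, l} × {x45} = {(k,x45), (l,x45)}
  {l} × {x43, x44} = {(l,x43), (l,x44)}
  {l} × {x44, x45} = {(l,x44), (l,x45)}
  {k} × {x43, x44, x45} = {(k,x43), (k,x44), (k,x45)}
  {l} × {x43, x44, x45} = {(l,x43), (l,x44), (l,x45)}
  {k, l} × {x43, x44} = {(k,x43), (k,x44), (l,x43), (l,x44)}
  {k, l} × {x44, x45} = {(k,x44), (k,x45), (l,x44), (l,x45)}
  {k, l} × {x43, x44, x45} = {(k,x43), (k,x44), (k,x45), (l,x43), (l,x44), (l,x45)}
These 16 distinct sets form the basis B.
Close under arbitrary unions to get τ_{X×Y}; counting gives |τ_{X×Y}| = 36.


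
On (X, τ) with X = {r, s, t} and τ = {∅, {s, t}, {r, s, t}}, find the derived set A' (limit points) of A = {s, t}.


A' = {r, s, t}

For each x ∈ X, list the open sets U ∈ τ with x ∈ U, then check whether U ∩ (A ∖ {x}) ≠ ∅ for every such U.
  x = r: opens ∋ x are {r, s, t}; each meets A ∖ {r}, so x IS a limit point.
  x = s: opens ∋ x are {s, t}, {r, s, t}; each meets A ∖ {s}, so x IS a limit point.
  x = t: opens ∋ x are {s, t}, {r, s, t}; each meets A ∖ {t}, so x IS a limit point.
Collecting: A' = {r, s, t}.


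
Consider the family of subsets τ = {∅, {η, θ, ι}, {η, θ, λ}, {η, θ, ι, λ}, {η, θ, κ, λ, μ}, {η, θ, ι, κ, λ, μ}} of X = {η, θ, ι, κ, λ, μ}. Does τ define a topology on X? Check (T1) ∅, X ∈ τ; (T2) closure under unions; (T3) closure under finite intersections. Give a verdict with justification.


τ is NOT a topology on X.

Axiom (T1): ∅ ∈ τ? Yes; X ∈ τ? Yes.
Axiom (T2/T3): check pairwise unions and intersections of members of τ.
Counterexample for (T3): {η, θ, ι} ∩ {η, θ, λ} = {η, θ} ∉ τ. Therefore τ is NOT a topology.


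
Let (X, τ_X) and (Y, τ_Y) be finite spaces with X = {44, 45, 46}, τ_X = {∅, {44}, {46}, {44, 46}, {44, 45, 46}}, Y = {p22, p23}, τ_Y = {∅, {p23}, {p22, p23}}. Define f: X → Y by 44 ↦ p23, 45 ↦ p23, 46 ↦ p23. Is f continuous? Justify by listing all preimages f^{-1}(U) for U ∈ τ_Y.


f IS continuous.

Compute f^{-1}(U) for each U ∈ τ_Y:
  U = ∅: f^{-1}(U) = ∅ ∈ τ_X ✓.
  U = {p23}: f^{-1}(U) = {44, 45, 46} ∈ τ_X ✓.
  U = {p22, p23}: f^{-1}(U) = {44, 45, 46} ∈ τ_X ✓.
Every preimage lies in τ_X, so f IS continuous.


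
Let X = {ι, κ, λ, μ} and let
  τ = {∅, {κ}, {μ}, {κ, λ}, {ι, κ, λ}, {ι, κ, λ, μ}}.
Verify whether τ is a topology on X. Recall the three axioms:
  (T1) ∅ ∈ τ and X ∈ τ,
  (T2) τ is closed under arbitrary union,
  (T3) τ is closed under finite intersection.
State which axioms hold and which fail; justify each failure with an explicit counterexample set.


τ is NOT a topology on X.

Axiom (T1): ∅ ∈ τ? Yes; X ∈ τ? Yes.
Axiom (T2/T3): check pairwise unions and intersections of members of τ.
Counterexample for (T2): {κ} ∪ {μ} = {κ, μ} ∉ τ. Therefore τ is NOT a topology.


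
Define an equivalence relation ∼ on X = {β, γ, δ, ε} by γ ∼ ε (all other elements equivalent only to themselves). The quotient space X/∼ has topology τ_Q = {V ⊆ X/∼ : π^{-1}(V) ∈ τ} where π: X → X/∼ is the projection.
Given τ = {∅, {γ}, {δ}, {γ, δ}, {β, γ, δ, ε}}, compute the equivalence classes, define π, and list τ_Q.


X/∼ = {[β], [γ=ε], [δ]}; |τ_Q| = 3.

Equivalence classes: [β], [γ=ε], [δ].
Quotient map π: X → X/∼ sends β ↦ [β], γ ↦ [γ=ε], δ ↦ [δ], ε ↦ [γ=ε].
For each subset V ⊆ X/∼, compute π^{-1}(V) ⊆ X and check whether π^{-1}(V) ∈ τ. V is open in τ_Q iff π^{-1}(V) ∈ τ.
  V = {}: π^{-1}(V) = ∅ ∈ τ ✓.
  V = {[β]}: π^{-1}(V) = {β} ∉ τ ✗.
  V = {[γ=ε]}: π^{-1}(V) = {γ, ε} ∉ τ ✗.
  V = {[β], [γ=ε]}: π^{-1}(V) = {β, γ, ε} ∉ τ ✗.
  V = {[δ]}: π^{-1}(V) = {δ} ∈ τ ✓.
  V = {[β], [δ]}: π^{-1}(V) = {β, δ} ∉ τ ✗.
  V = {[γ=ε], [δ]}: π^{-1}(V) = {γ, δ, ε} ∉ τ ✗.
  V = {[β], [γ=ε], [δ]}: π^{-1}(V) = {β, γ, δ, ε} ∈ τ ✓.
Open sets in the quotient: τ_Q = {{}, {[δ]}, {[β], [γ=ε], [δ]}} (3 elements).


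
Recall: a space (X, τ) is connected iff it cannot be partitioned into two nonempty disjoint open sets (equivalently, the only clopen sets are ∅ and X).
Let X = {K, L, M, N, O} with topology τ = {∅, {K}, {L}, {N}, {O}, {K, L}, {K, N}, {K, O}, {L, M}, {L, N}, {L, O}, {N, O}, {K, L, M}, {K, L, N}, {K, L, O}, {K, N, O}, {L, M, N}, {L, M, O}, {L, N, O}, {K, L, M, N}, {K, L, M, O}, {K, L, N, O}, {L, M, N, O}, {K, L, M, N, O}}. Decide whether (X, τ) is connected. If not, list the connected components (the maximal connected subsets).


(X, τ) is disconnected; components = [{K}, {N}, {O}, {L, M}].

Find clopen sets (U ∈ τ with X ∖ U ∈ τ):
  U = ∅, X ∖ U = {K, L, M, N, O} — both open, so U is clopen.
  U = {K}, X ∖ U = {L, M, N, O} — both open, so U is clopen.
  U = {N}, X ∖ U = {K, L, M, O} — both open, so U is clopen.
  U = {O}, X ∖ U = {K, L, M, N} — both open, so U is clopen.
  U = {K, N}, X ∖ U = {L, M, O} — both open, so U is clopen.
  U = {K, O}, X ∖ U = {L, M, N} — both open, so U is clopen.
  U = {L, M}, X ∖ U = {K, N, O} — both open, so U is clopen.
  U = {N, O}, X ∖ U = {K, L, M} — both open, so U is clopen.
  U = {K, L, M}, X ∖ U = {N, O} — both open, so U is clopen.
  U = {K, N, O}, X ∖ U = {L, M} — both open, so U is clopen.
  U = {L, M, N}, X ∖ U = {K, O} — both open, so U is clopen.
  U = {L, M, O}, X ∖ U = {K, N} — both open, so U is clopen.
  U = {K, L, M, N}, X ∖ U = {O} — both open, so U is clopen.
  U = {K, L, M, O}, X ∖ U = {N} — both open, so U is clopen.
  U = {L, M, N, O}, X ∖ U = {K} — both open, so U is clopen.
  U = {K, L, M, N, O}, X ∖ U = ∅ — both open, so U is clopen.
Nontrivial clopen(s) exist: e.g. {L, M, N, O}. So (X, τ) is disconnected.
Compute connected components by grouping points that agree on all clopens:
  component: {K}
  component: {N}
  component: {O}
  component: {L, M}


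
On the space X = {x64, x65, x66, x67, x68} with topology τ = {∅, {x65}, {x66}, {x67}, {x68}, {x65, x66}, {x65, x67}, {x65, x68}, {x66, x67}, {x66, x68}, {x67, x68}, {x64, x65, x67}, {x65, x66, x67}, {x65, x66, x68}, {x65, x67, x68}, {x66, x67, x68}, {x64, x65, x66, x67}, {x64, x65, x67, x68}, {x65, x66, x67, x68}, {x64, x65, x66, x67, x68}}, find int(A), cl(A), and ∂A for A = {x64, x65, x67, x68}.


int(A) = {x64, x65, x67, x68}, cl(A) = {x64, x65, x67, x68}, ∂A = ∅.

Closed sets in (X, τ) are complements of opens:
  closed(X, τ) = {∅, {x64}, {x66}, {x68}, {x64, x65}, {x64, x66}, {x64, x67}, {x64, x68}, {x66, x68}, {x64, x65, x66}, {x64, x65, x67}, {x64, x65, x68}, {x64, x66, x67}, {x64, x66, x68}, {x64, x67, x68}, {x64, x65, x66, x67}, {x64, x65, x66, x68}, {x64, x65, x67, x68}, {x64, x66, x67, x68}, {x64, x65, x66, x67, x68}}.
int(A) = ⋃ {U ∈ τ : U ⊆ A}. Opens contained in A: ∅, {x65}, {x67}, {x68}, {x65, x67}, {x65, x68}, {x67, x68}, {x64, x65, x67}, {x65, x67, x68}, {x64, x65, x67, x68}.
Taking the union of these: int(A) = {x64, x65, x67, x68}.
cl(A) = ⋂ {C closed : A ⊆ C}. Closed sets containing A: {x64, x65, x67, x68}, {x64, x65, x66, x67, x68}.
Intersecting these: cl(A) = {x64, x65, x67, x68}.
∂A = cl(A) ∖ int(A) = {x64, x65, x67, x68} ∖ {x64, x65, x67, x68} = ∅.


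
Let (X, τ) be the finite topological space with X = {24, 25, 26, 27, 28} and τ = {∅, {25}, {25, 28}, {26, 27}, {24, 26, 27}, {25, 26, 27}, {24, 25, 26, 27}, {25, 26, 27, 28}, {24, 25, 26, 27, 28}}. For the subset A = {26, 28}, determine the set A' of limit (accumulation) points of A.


A' = {24, 27}

For each x ∈ X, list the open sets U ∈ τ with x ∈ U, then check whether U ∩ (A ∖ {x}) ≠ ∅ for every such U.
  x = 24: opens ∋ x are {24, 26, 27}, {24, 25, 26, 27}, {24, 25, 26, 27, 28}; each meets A ∖ {24}, so x IS a limit point.
  x = 25: open {25} ∋ x has {25} ∩ (A ∖ {25}) = ∅, so x is NOT a limit point.
  x = 26: open {26, 27} ∋ x has {26, 27} ∩ (A ∖ {26}) = ∅, so x is NOT a limit point.
  x = 27: opens ∋ x are {26, 27}, {24, 26, 27}, {25, 26, 27}, {24, 25, 26, 27}, {25, 26, 27, 28}, {24, 25, 26, 27, 28}; each meets A ∖ {27}, so x IS a limit point.
  x = 28: open {25, 28} ∋ x has {25, 28} ∩ (A ∖ {28}) = ∅, so x is NOT a limit point.
Collecting: A' = {24, 27}.


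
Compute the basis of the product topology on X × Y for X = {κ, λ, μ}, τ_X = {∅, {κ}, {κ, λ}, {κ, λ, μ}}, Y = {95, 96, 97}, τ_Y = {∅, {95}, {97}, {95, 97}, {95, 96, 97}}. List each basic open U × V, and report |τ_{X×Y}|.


Basis B = {∅ × ∅, {κ} × {95}, {κ} × {97}, {κ} × {95, 97}, {κ, λ} × {95}, {κ, λ} × {97}, {κ} × {95, 96, 97}, {κ, λ, μ} × {95}, {κ, λ, μ} × {97}, {κ, λ} × {95, 97}, {κ, λ} × {95, 96, 97}, {κ, λ, μ} × {95, 97}, {κ, λ, μ} × {95, 96, 97}}; |τ_{X×Y}| = 30.

Enumerate products U × V with U ∈ τ_X, V ∈ τ_Y (deduplicated):
  ∅ × ∅ = {} (∅)
  {κ} × {95} = {(κ,95)}
  {κ} × {97} = {(κ,97)}
  {κ} × {95, 97} = {(κ,95), (κ,97)}
  {κ, λ} × {95} = {(κ,95), (λ,95)}
  {κ, λ} × {97} = {(κ,97), (λ,97)}
  {κ} × {95, 96, 97} = {(κ,95), (κ,96), (κ,97)}
  {κ, λ, μ} × {95} = {(κ,95), (λ,95), (μ,95)}
  {κ, λ, μ} × {97} = {(κ,97), (λ,97), (μ,97)}
  {κ, λ} × {95, 97} = {(κ,95), (κ,97), (λ,95), (λ,97)}
  {κ, λ} × {95, 96, 97} = {(κ,95), (κ,96), (κ,97), (λ,95), (λ,96), (λ,97)}
  {κ, λ, μ} × {95, 97} = {(κ,95), (κ,97), (λ,95), (λ,97), (μ,95), (μ,97)}
  {κ, λ, μ} × {95, 96, 97} = {(κ,95), (κ,96), (κ,97), (λ,95), (λ,96), (λ,97), (μ,95), (μ,96), (μ,97)}
These 13 distinct sets form the basis B.
Close under arbitrary unions to get τ_{X×Y}; counting gives |τ_{X×Y}| = 30.


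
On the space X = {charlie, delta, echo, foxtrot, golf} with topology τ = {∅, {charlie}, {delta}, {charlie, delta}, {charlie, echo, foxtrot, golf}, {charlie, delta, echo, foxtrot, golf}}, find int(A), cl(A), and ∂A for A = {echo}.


int(A) = ∅, cl(A) = {echo, foxtrot, golf}, ∂A = {echo, foxtrot, golf}.

Closed sets in (X, τ) are complements of opens:
  closed(X, τ) = {∅, {delta}, {echo, foxtrot, golf}, {charlie, echo, foxtrot, golf}, {delta, echo, foxtrot, golf}, {charlie, delta, echo, foxtrot, golf}}.
int(A) = ⋃ {U ∈ τ : U ⊆ A}. Opens contained in A: ∅.
Taking the union of these: int(A) = ∅.
cl(A) = ⋂ {C closed : A ⊆ C}. Closed sets containing A: {echo, foxtrot, golf}, {charlie, echo, foxtrot, golf}, {delta, echo, foxtrot, golf}, {charlie, delta, echo, foxtrot, golf}.
Intersecting these: cl(A) = {echo, foxtrot, golf}.
∂A = cl(A) ∖ int(A) = {echo, foxtrot, golf} ∖ ∅ = {echo, foxtrot, golf}.


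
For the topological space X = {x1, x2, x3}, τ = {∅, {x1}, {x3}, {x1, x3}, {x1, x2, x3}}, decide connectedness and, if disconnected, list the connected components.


(X, τ) is connected.

Find clopen sets (U ∈ τ with X ∖ U ∈ τ):
  U = ∅, X ∖ U = {x1, x2, x3} — both open, so U is clopen.
  U = {x1, x2, x3}, X ∖ U = ∅ — both open, so U is clopen.
Only trivial clopens (∅ and X) exist, so (X, τ) is connected.
Compute connected components by grouping points that agree on all clopens:
  component: {x1, x2, x3}


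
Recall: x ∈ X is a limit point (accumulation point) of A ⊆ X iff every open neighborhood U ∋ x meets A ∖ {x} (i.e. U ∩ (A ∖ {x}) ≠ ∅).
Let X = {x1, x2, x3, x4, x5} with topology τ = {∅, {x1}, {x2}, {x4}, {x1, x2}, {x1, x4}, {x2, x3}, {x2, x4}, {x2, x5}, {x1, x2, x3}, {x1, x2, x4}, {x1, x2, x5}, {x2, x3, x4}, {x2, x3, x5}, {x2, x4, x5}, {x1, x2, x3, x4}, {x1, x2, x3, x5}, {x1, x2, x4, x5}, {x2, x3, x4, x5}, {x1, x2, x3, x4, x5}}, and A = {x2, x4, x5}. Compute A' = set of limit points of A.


A' = {x3, x5}

For each x ∈ X, list the open sets U ∈ τ with x ∈ U, then check whether U ∩ (A ∖ {x}) ≠ ∅ for every such U.
  x = x1: open {x1} ∋ x has {x1} ∩ (A ∖ {x1}) = ∅, so x is NOT a limit point.
  x = x2: open {x2} ∋ x has {x2} ∩ (A ∖ {x2}) = ∅, so x is NOT a limit point.
  x = x3: opens ∋ x are {x2, x3}, {x1, x2, x3}, {x2, x3, x4}, {x2, x3, x5}, {x1, x2, x3, x4}, {x1, x2, x3, x5}, {x2, x3, x4, x5}, {x1, x2, x3, x4, x5}; each meets A ∖ {x3}, so x IS a limit point.
  x = x4: open {x4} ∋ x has {x4} ∩ (A ∖ {x4}) = ∅, so x is NOT a limit point.
  x = x5: opens ∋ x are {x2, x5}, {x1, x2, x5}, {x2, x3, x5}, {x2, x4, x5}, {x1, x2, x3, x5}, {x1, x2, x4, x5}, {x2, x3, x4, x5}, {x1, x2, x3, x4, x5}; each meets A ∖ {x5}, so x IS a limit point.
Collecting: A' = {x3, x5}.


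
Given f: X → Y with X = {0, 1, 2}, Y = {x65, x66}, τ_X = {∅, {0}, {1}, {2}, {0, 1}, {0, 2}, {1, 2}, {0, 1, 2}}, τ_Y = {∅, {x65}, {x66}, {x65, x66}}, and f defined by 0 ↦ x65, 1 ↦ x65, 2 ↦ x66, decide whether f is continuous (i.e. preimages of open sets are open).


f IS continuous.

Compute f^{-1}(U) for each U ∈ τ_Y:
  U = ∅: f^{-1}(U) = ∅ ∈ τ_X ✓.
  U = {x65}: f^{-1}(U) = {0, 1} ∈ τ_X ✓.
  U = {x66}: f^{-1}(U) = {2} ∈ τ_X ✓.
  U = {x65, x66}: f^{-1}(U) = {0, 1, 2} ∈ τ_X ✓.
Every preimage lies in τ_X, so f IS continuous.


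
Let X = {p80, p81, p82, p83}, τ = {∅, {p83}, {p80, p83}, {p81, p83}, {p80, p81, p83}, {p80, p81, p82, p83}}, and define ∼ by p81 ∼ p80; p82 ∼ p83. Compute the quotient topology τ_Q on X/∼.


X/∼ = {[p80=p81], [p82=p83]}; |τ_Q| = 2.

Equivalence classes: [p80=p81], [p82=p83].
Quotient map π: X → X/∼ sends p80 ↦ [p80=p81], p81 ↦ [p80=p81], p82 ↦ [p82=p83], p83 ↦ [p82=p83].
For each subset V ⊆ X/∼, compute π^{-1}(V) ⊆ X and check whether π^{-1}(V) ∈ τ. V is open in τ_Q iff π^{-1}(V) ∈ τ.
  V = {}: π^{-1}(V) = ∅ ∈ τ ✓.
  V = {[p80=p81]}: π^{-1}(V) = {p80, p81} ∉ τ ✗.
  V = {[p82=p83]}: π^{-1}(V) = {p82, p83} ∉ τ ✗.
  V = {[p80=p81], [p82=p83]}: π^{-1}(V) = {p80, p81, p82, p83} ∈ τ ✓.
Open sets in the quotient: τ_Q = {{}, {[p80=p81], [p82=p83]}} (2 elements).


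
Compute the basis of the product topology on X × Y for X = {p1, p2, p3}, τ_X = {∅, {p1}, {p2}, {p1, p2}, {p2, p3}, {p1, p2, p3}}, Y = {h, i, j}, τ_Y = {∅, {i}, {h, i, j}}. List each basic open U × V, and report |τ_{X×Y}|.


Basis B = {∅ × ∅, {p1} × {i}, {p2} × {i}, {p1, p2} × {i}, {p2, p3} × {i}, {p1} × {h, i, j}, {p1, p2, p3} × {i}, {p2} × {h, i, j}, {p1, p2} × {h, i, j}, {p2, p3} × {h, i, j}, {p1, p2, p3} × {h, i, j}}; |τ_{X×Y}| = 18.

Enumerate products U × V with U ∈ τ_X, V ∈ τ_Y (deduplicated):
  ∅ × ∅ = {} (∅)
  {p1} × {i} = {(p1,i)}
  {p2} × {i} = {(p2,i)}
  {p1, p2} × {i} = {(p1,i), (p2,i)}
  {p2, p3} × {i} = {(p2,i), (p3,i)}
  {p1} × {h, i, j} = {(p1,h), (p1,i), (p1,j)}
  {p1, p2, p3} × {i} = {(p1,i), (p2,i), (p3,i)}
  {p2} × {h, i, j} = {(p2,h), (p2,i), (p2,j)}
  {p1, p2} × {h, i, j} = {(p1,h), (p1,i), (p1,j), (p2,h), (p2,i), (p2,j)}
  {p2, p3} × {h, i, j} = {(p2,h), (p2,i), (p2,j), (p3,h), (p3,i), (p3,j)}
  {p1, p2, p3} × {h, i, j} = {(p1,h), (p1,i), (p1,j), (p2,h), (p2,i), (p2,j), (p3,h), (p3,i), (p3,j)}
These 11 distinct sets form the basis B.
Close under arbitrary unions to get τ_{X×Y}; counting gives |τ_{X×Y}| = 18.


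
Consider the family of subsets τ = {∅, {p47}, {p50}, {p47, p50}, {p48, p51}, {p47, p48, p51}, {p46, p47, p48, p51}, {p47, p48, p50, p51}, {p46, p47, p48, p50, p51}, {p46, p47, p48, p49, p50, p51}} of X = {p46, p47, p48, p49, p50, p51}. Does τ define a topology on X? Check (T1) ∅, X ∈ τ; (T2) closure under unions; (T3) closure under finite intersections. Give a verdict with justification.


τ is NOT a topology on X.

Axiom (T1): ∅ ∈ τ? Yes; X ∈ τ? Yes.
Axiom (T2/T3): check pairwise unions and intersections of members of τ.
Counterexample for (T2): {p50} ∪ {p48, p51} = {p48, p50, p51} ∉ τ. Therefore τ is NOT a topology.


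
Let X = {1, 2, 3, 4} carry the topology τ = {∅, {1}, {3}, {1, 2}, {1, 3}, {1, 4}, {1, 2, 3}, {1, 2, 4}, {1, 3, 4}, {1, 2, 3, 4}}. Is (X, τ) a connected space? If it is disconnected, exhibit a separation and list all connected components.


(X, τ) is disconnected; components = [{3}, {1, 2, 4}].

Find clopen sets (U ∈ τ with X ∖ U ∈ τ):
  U = ∅, X ∖ U = {1, 2, 3, 4} — both open, so U is clopen.
  U = {3}, X ∖ U = {1, 2, 4} — both open, so U is clopen.
  U = {1, 2, 4}, X ∖ U = {3} — both open, so U is clopen.
  U = {1, 2, 3, 4}, X ∖ U = ∅ — both open, so U is clopen.
Nontrivial clopen(s) exist: e.g. {1, 2, 4}. So (X, τ) is disconnected.
Compute connected components by grouping points that agree on all clopens:
  component: {3}
  component: {1, 2, 4}


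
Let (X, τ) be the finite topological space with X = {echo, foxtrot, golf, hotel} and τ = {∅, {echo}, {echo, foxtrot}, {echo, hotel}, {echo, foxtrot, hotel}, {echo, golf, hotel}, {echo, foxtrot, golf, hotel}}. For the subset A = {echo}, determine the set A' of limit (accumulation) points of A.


A' = {foxtrot, golf, hotel}

For each x ∈ X, list the open sets U ∈ τ with x ∈ U, then check whether U ∩ (A ∖ {x}) ≠ ∅ for every such U.
  x = echo: open {echo} ∋ x has {echo} ∩ (A ∖ {echo}) = ∅, so x is NOT a limit point.
  x = foxtrot: opens ∋ x are {echo, foxtrot}, {echo, foxtrot, hotel}, {echo, foxtrot, golf, hotel}; each meets A ∖ {foxtrot}, so x IS a limit point.
  x = golf: opens ∋ x are {echo, golf, hotel}, {echo, foxtrot, golf, hotel}; each meets A ∖ {golf}, so x IS a limit point.
  x = hotel: opens ∋ x are {echo, hotel}, {echo, foxtrot, hotel}, {echo, golf, hotel}, {echo, foxtrot, golf, hotel}; each meets A ∖ {hotel}, so x IS a limit point.
Collecting: A' = {foxtrot, golf, hotel}.


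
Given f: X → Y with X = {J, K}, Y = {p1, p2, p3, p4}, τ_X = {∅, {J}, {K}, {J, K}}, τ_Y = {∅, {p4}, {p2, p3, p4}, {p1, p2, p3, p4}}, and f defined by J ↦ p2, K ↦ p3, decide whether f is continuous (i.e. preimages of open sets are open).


f IS continuous.

Compute f^{-1}(U) for each U ∈ τ_Y:
  U = ∅: f^{-1}(U) = ∅ ∈ τ_X ✓.
  U = {p4}: f^{-1}(U) = ∅ ∈ τ_X ✓.
  U = {p2, p3, p4}: f^{-1}(U) = {J, K} ∈ τ_X ✓.
  U = {p1, p2, p3, p4}: f^{-1}(U) = {J, K} ∈ τ_X ✓.
Every preimage lies in τ_X, so f IS continuous.


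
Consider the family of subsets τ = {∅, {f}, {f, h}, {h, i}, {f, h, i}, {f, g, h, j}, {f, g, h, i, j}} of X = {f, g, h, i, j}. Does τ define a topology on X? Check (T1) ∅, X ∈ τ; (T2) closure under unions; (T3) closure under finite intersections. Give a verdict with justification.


τ is NOT a topology on X.

Axiom (T1): ∅ ∈ τ? Yes; X ∈ τ? Yes.
Axiom (T2/T3): check pairwise unions and intersections of members of τ.
Counterexample for (T3): {f, h} ∩ {h, i} = {h} ∉ τ. Therefore τ is NOT a topology.


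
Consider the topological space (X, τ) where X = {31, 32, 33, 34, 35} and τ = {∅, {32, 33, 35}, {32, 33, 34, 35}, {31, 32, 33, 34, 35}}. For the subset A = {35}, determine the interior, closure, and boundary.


int(A) = ∅, cl(A) = {31, 32, 33, 34, 35}, ∂A = {31, 32, 33, 34, 35}.

Closed sets in (X, τ) are complements of opens:
  closed(X, τ) = {∅, {31}, {31, 34}, {31, 32, 33, 34, 35}}.
int(A) = ⋃ {U ∈ τ : U ⊆ A}. Opens contained in A: ∅.
Taking the union of these: int(A) = ∅.
cl(A) = ⋂ {C closed : A ⊆ C}. Closed sets containing A: {31, 32, 33, 34, 35}.
Intersecting these: cl(A) = {31, 32, 33, 34, 35}.
∂A = cl(A) ∖ int(A) = {31, 32, 33, 34, 35} ∖ ∅ = {31, 32, 33, 34, 35}.


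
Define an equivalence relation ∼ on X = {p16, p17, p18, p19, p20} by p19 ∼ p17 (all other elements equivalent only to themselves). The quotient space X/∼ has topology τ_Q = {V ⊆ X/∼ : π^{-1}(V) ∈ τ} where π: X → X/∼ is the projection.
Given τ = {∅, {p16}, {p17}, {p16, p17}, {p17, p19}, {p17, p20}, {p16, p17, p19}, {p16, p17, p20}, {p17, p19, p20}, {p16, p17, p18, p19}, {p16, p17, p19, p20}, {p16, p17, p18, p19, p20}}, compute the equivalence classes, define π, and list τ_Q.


X/∼ = {[p16], [p17=p19], [p18], [p20]}; |τ_Q| = 8.

Equivalence classes: [p16], [p17=p19], [p18], [p20].
Quotient map π: X → X/∼ sends p16 ↦ [p16], p17 ↦ [p17=p19], p18 ↦ [p18], p19 ↦ [p17=p19], p20 ↦ [p20].
For each subset V ⊆ X/∼, compute π^{-1}(V) ⊆ X and check whether π^{-1}(V) ∈ τ. V is open in τ_Q iff π^{-1}(V) ∈ τ.
  V = {}: π^{-1}(V) = ∅ ∈ τ ✓.
  V = {[p16]}: π^{-1}(V) = {p16} ∈ τ ✓.
  V = {[p17=p19]}: π^{-1}(V) = {p17, p19} ∈ τ ✓.
  V = {[p16], [p17=p19]}: π^{-1}(V) = {p16, p17, p19} ∈ τ ✓.
  V = {[p18]}: π^{-1}(V) = {p18} ∉ τ ✗.
  V = {[p16], [p18]}: π^{-1}(V) = {p16, p18} ∉ τ ✗.
  V = {[p17=p19], [p18]}: π^{-1}(V) = {p17, p18, p19} ∉ τ ✗.
  V = {[p16], [p17=p19], [p18]}: π^{-1}(V) = {p16, p17, p18, p19} ∈ τ ✓.
  V = {[p20]}: π^{-1}(V) = {p20} ∉ τ ✗.
  V = {[p16], [p20]}: π^{-1}(V) = {p16, p20} ∉ τ ✗.
  V = {[p17=p19], [p20]}: π^{-1}(V) = {p17, p19, p20} ∈ τ ✓.
  V = {[p16], [p17=p19], [p20]}: π^{-1}(V) = {p16, p17, p19, p20} ∈ τ ✓.
  V = {[p18], [p20]}: π^{-1}(V) = {p18, p20} ∉ τ ✗.
  V = {[p16], [p18], [p20]}: π^{-1}(V) = {p16, p18, p20} ∉ τ ✗.
  V = {[p17=p19], [p18], [p20]}: π^{-1}(V) = {p17, p18, p19, p20} ∉ τ ✗.
  V = {[p16], [p17=p19], [p18], [p20]}: π^{-1}(V) = {p16, p17, p18, p19, p20} ∈ τ ✓.
Open sets in the quotient: τ_Q = {{}, {[p16]}, {[p17=p19]}, {[p16], [p17=p19]}, {[p16], [p17=p19], [p18]}, {[p17=p19], [p20]}, {[p16], [p17=p19], [p20]}, {[p16], [p17=p19], [p18], [p20]}} (8 elements).


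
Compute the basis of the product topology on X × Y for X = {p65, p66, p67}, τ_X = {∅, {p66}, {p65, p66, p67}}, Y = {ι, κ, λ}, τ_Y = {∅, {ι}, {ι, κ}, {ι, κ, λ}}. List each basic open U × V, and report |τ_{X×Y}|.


Basis B = {∅ × ∅, {p66} × {ι}, {p66} × {ι, κ}, {p65, p66, p67} × {ι}, {p66} × {ι, κ, λ}, {p65, p66, p67} × {ι, κ}, {p65, p66, p67} × {ι, κ, λ}}; |τ_{X×Y}| = 10.

Enumerate products U × V with U ∈ τ_X, V ∈ τ_Y (deduplicated):
  ∅ × ∅ = {} (∅)
  {p66} × {ι} = {(p66,ι)}
  {p66} × {ι, κ} = {(p66,ι), (p66,κ)}
  {p65, p66, p67} × {ι} = {(p65,ι), (p66,ι), (p67,ι)}
  {p66} × {ι, κ, λ} = {(p66,ι), (p66,κ), (p66,λ)}
  {p65, p66, p67} × {ι, κ} = {(p65,ι), (p65,κ), (p66,ι), (p66,κ), (p67,ι), (p67,κ)}
  {p65, p66, p67} × {ι, κ, λ} = {(p65,ι), (p65,κ), (p65,λ), (p66,ι), (p66,κ), (p66,λ), (p67,ι), (p67,κ), (p67,λ)}
These 7 distinct sets form the basis B.
Close under arbitrary unions to get τ_{X×Y}; counting gives |τ_{X×Y}| = 10.


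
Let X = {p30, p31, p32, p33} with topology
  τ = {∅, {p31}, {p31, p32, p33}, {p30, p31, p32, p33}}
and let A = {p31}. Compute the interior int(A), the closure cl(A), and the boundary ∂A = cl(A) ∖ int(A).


int(A) = {p31}, cl(A) = {p30, p31, p32, p33}, ∂A = {p30, p32, p33}.

Closed sets in (X, τ) are complements of opens:
  closed(X, τ) = {∅, {p30}, {p30, p32, p33}, {p30, p31, p32, p33}}.
int(A) = ⋃ {U ∈ τ : U ⊆ A}. Opens contained in A: ∅, {p31}.
Taking the union of these: int(A) = {p31}.
cl(A) = ⋂ {C closed : A ⊆ C}. Closed sets containing A: {p30, p31, p32, p33}.
Intersecting these: cl(A) = {p30, p31, p32, p33}.
∂A = cl(A) ∖ int(A) = {p30, p31, p32, p33} ∖ {p31} = {p30, p32, p33}.


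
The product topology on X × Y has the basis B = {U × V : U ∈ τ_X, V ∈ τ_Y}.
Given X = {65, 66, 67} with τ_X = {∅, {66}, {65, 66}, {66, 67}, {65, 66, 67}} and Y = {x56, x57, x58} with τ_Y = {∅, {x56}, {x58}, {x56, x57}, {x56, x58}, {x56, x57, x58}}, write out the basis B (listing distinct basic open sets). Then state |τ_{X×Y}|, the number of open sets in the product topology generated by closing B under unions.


Basis B = {∅ × ∅, {66} × {x56}, {66} × {x58}, {65, 66} × {x56}, {65, 66} × {x58}, {66} × {x56, x57}, {66} × {x56, x58}, {66, 67} × {x56}, {66, 67} × {x58}, {65, 66, 67} × {x56}, {65, 66, 67} × {x58}, {66} × {x56, x57, x58}, {65, 66} × {x56, x57}, {65, 66} × {x56, x58}, {66, 67} × {x56, x57}, {66, 67} × {x56, x58}, {65, 66} × {x56, x57, x58}, {65, 66, 67} × {x56, x57}, {65, 66, 67} × {x56, x58}, {66, 67} × {x56, x57, x58}, {65, 66, 67} × {x56, x57, x58}}; |τ_{X×Y}| = 70.

Enumerate products U × V with U ∈ τ_X, V ∈ τ_Y (deduplicated):
  ∅ × ∅ = {} (∅)
  {66} × {x56} = {(66,x56)}
  {66} × {x58} = {(66,x58)}
  {65, 66} × {x56} = {(65,x56), (66,x56)}
  {65, 66} × {x58} = {(65,x58), (66,x58)}
  {66} × {x56, x57} = {(66,x56), (66,x57)}
  {66} × {x56, x58} = {(66,x56), (66,x58)}
  {66, 67} × {x56} = {(66,x56), (67,x56)}
  {66, 67} × {x58} = {(66,x58), (67,x58)}
  {65, 66, 67} × {x56} = {(65,x56), (66,x56), (67,x56)}
  {65, 66, 67} × {x58} = {(65,x58), (66,x58), (67,x58)}
  {66} × {x56, x57, x58} = {(66,x56), (66,x57), (66,x58)}
  {65, 66} × {x56, x57} = {(65,x56), (65,x57), (66,x56), (66,x57)}
  {65, 66} × {x56, x58} = {(65,x56), (65,x58), (66,x56), (66,x58)}
  {66, 67} × {x56, x57} = {(66,x56), (66,x57), (67,x56), (67,x57)}
  {66, 67} × {x56, x58} = {(66,x56), (66,x58), (67,x56), (67,x58)}
  {65, 66} × {x56, x57, x58} = {(65,x56), (65,x57), (65,x58), (66,x56), (66,x57), (66,x58)}
  {65, 66, 67} × {x56, x57} = {(65,x56), (65,x57), (66,x56), (66,x57), (67,x56), (67,x57)}
  {65, 66, 67} × {x56, x58} = {(65,x56), (65,x58), (66,x56), (66,x58), (67,x56), (67,x58)}
  {66, 67} × {x56, x57, x58} = {(66,x56), (66,x57), (66,x58), (67,x56), (67,x57), (67,x58)}
  {65, 66, 67} × {x56, x57, x58} = {(65,x56), (65,x57), (65,x58), (66,x56), (66,x57), (66,x58), (67,x56), (67,x57), (67,x58)}
These 21 distinct sets form the basis B.
Close under arbitrary unions to get τ_{X×Y}; counting gives |τ_{X×Y}| = 70.


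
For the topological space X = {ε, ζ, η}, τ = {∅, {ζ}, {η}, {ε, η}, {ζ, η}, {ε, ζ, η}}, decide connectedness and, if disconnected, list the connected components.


(X, τ) is disconnected; components = [{ζ}, {ε, η}].

Find clopen sets (U ∈ τ with X ∖ U ∈ τ):
  U = ∅, X ∖ U = {ε, ζ, η} — both open, so U is clopen.
  U = {ζ}, X ∖ U = {ε, η} — both open, so U is clopen.
  U = {ε, η}, X ∖ U = {ζ} — both open, so U is clopen.
  U = {ε, ζ, η}, X ∖ U = ∅ — both open, so U is clopen.
Nontrivial clopen(s) exist: e.g. {ζ}. So (X, τ) is disconnected.
Compute connected components by grouping points that agree on all clopens:
  component: {ζ}
  component: {ε, η}


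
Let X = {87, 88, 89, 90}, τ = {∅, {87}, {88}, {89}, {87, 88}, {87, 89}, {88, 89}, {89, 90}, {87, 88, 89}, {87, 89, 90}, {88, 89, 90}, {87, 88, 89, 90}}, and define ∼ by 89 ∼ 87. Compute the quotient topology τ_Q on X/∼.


X/∼ = {[87=89], [88], [90]}; |τ_Q| = 6.

Equivalence classes: [87=89], [88], [90].
Quotient map π: X → X/∼ sends 87 ↦ [87=89], 88 ↦ [88], 89 ↦ [87=89], 90 ↦ [90].
For each subset V ⊆ X/∼, compute π^{-1}(V) ⊆ X and check whether π^{-1}(V) ∈ τ. V is open in τ_Q iff π^{-1}(V) ∈ τ.
  V = {}: π^{-1}(V) = ∅ ∈ τ ✓.
  V = {[87=89]}: π^{-1}(V) = {87, 89} ∈ τ ✓.
  V = {[88]}: π^{-1}(V) = {88} ∈ τ ✓.
  V = {[87=89], [88]}: π^{-1}(V) = {87, 88, 89} ∈ τ ✓.
  V = {[90]}: π^{-1}(V) = {90} ∉ τ ✗.
  V = {[87=89], [90]}: π^{-1}(V) = {87, 89, 90} ∈ τ ✓.
  V = {[88], [90]}: π^{-1}(V) = {88, 90} ∉ τ ✗.
  V = {[87=89], [88], [90]}: π^{-1}(V) = {87, 88, 89, 90} ∈ τ ✓.
Open sets in the quotient: τ_Q = {{}, {[87=89]}, {[88]}, {[87=89], [88]}, {[87=89], [90]}, {[87=89], [88], [90]}} (6 elements).


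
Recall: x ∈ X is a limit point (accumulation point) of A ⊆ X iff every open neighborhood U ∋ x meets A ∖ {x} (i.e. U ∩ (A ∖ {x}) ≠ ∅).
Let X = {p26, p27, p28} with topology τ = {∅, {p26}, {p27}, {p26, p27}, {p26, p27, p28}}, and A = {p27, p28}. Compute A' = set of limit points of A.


A' = {p28}

For each x ∈ X, list the open sets U ∈ τ with x ∈ U, then check whether U ∩ (A ∖ {x}) ≠ ∅ for every such U.
  x = p26: open {p26} ∋ x has {p26} ∩ (A ∖ {p26}) = ∅, so x is NOT a limit point.
  x = p27: open {p27} ∋ x has {p27} ∩ (A ∖ {p27}) = ∅, so x is NOT a limit point.
  x = p28: opens ∋ x are {p26, p27, p28}; each meets A ∖ {p28}, so x IS a limit point.
Collecting: A' = {p28}.


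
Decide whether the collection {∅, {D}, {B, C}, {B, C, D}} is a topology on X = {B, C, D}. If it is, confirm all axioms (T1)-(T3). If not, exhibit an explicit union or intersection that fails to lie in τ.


τ IS a topology on X.

Axiom (T1): ∅ ∈ τ? Yes; X ∈ τ? Yes.
Axiom (T2/T3): check pairwise unions and intersections of members of τ.
All pairwise intersections and unions checked — each lies in τ. Therefore τ satisfies (T1), (T2), (T3): it IS a topology on X.


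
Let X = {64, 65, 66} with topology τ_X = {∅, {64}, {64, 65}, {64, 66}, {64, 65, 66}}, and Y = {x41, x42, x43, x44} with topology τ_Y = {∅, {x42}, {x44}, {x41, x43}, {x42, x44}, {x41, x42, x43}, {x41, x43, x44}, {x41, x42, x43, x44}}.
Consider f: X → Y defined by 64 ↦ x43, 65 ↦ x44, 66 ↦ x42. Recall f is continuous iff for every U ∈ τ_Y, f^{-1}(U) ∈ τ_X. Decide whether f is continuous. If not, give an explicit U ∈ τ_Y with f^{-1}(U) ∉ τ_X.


f is NOT continuous.

Compute f^{-1}(U) for each U ∈ τ_Y:
  U = ∅: f^{-1}(U) = ∅ ∈ τ_X ✓.
  U = {x42}: f^{-1}(U) = {66} ∉ τ_X ✗.
  U = {x44}: f^{-1}(U) = {65} ∉ τ_X ✗.
  U = {x41, x43}: f^{-1}(U) = {64} ∈ τ_X ✓.
  U = {x42, x44}: f^{-1}(U) = {65, 66} ∉ τ_X ✗.
  U = {x41, x42, x43}: f^{-1}(U) = {64, 66} ∈ τ_X ✓.
  U = {x41, x43, x44}: f^{-1}(U) = {64, 65} ∈ τ_X ✓.
  U = {x41, x42, x43, x44}: f^{-1}(U) = {64, 65, 66} ∈ τ_X ✓.
Found U = {x42} with f^{-1}(U) = {66} not in τ_X. Therefore f is NOT continuous.


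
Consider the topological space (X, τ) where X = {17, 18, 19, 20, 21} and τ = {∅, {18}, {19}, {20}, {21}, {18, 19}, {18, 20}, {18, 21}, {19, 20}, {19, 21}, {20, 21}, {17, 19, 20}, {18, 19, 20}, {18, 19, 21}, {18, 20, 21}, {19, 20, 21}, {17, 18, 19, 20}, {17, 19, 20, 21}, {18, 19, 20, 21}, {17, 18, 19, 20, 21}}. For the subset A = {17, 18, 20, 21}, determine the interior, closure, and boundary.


int(A) = {18, 20, 21}, cl(A) = {17, 18, 20, 21}, ∂A = {17}.

Closed sets in (X, τ) are complements of opens:
  closed(X, τ) = {∅, {17}, {18}, {21}, {17, 18}, {17, 19}, {17, 20}, {17, 21}, {18, 21}, {17, 18, 19}, {17, 18, 20}, {17, 18, 21}, {17, 19, 20}, {17, 19, 21}, {17, 20, 21}, {17, 18, 19, 20}, {17, 18, 19, 21}, {17, 18, 20, 21}, {17, 19, 20, 21}, {17, 18, 19, 20, 21}}.
int(A) = ⋃ {U ∈ τ : U ⊆ A}. Opens contained in A: ∅, {18}, {20}, {21}, {18, 20}, {18, 21}, {20, 21}, {18, 20, 21}.
Taking the union of these: int(A) = {18, 20, 21}.
cl(A) = ⋂ {C closed : A ⊆ C}. Closed sets containing A: {17, 18, 20, 21}, {17, 18, 19, 20, 21}.
Intersecting these: cl(A) = {17, 18, 20, 21}.
∂A = cl(A) ∖ int(A) = {17, 18, 20, 21} ∖ {18, 20, 21} = {17}.


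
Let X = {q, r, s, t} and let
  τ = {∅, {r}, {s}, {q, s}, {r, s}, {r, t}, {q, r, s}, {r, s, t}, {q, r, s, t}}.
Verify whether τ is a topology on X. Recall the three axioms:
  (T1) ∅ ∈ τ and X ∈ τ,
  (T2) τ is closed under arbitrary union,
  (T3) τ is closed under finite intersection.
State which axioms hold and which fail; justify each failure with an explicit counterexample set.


τ IS a topology on X.

Axiom (T1): ∅ ∈ τ? Yes; X ∈ τ? Yes.
Axiom (T2/T3): check pairwise unions and intersections of members of τ.
All pairwise intersections and unions checked — each lies in τ. Therefore τ satisfies (T1), (T2), (T3): it IS a topology on X.


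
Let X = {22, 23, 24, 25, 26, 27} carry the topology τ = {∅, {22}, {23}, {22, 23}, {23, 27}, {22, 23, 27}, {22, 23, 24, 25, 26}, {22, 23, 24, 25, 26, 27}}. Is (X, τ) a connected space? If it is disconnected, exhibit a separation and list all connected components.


(X, τ) is connected.

Find clopen sets (U ∈ τ with X ∖ U ∈ τ):
  U = ∅, X ∖ U = {22, 23, 24, 25, 26, 27} — both open, so U is clopen.
  U = {22, 23, 24, 25, 26, 27}, X ∖ U = ∅ — both open, so U is clopen.
Only trivial clopens (∅ and X) exist, so (X, τ) is connected.
Compute connected components by grouping points that agree on all clopens:
  component: {22, 23, 24, 25, 26, 27}


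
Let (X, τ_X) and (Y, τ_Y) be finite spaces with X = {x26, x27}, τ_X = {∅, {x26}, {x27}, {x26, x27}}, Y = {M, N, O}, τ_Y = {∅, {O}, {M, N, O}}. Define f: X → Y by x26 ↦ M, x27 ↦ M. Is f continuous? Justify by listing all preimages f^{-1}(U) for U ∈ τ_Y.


f IS continuous.

Compute f^{-1}(U) for each U ∈ τ_Y:
  U = ∅: f^{-1}(U) = ∅ ∈ τ_X ✓.
  U = {O}: f^{-1}(U) = ∅ ∈ τ_X ✓.
  U = {M, N, O}: f^{-1}(U) = {x26, x27} ∈ τ_X ✓.
Every preimage lies in τ_X, so f IS continuous.


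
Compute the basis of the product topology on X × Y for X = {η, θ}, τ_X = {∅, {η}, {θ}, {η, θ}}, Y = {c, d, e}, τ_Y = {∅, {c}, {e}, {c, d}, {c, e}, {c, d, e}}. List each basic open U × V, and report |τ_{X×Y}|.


Basis B = {∅ × ∅, {η} × {c}, {η} × {e}, {θ} × {c}, {θ} × {e}, {η} × {c, d}, {η} × {c, e}, {η, θ} × {c}, {η, θ} × {e}, {θ} × {c, d}, {θ} × {c, e}, {η} × {c, d, e}, {θ} × {c, d, e}, {η, θ} × {c, d}, {η, θ} × {c, e}, {η, θ} × {c, d, e}}; |τ_{X×Y}| = 36.

Enumerate products U × V with U ∈ τ_X, V ∈ τ_Y (deduplicated):
  ∅ × ∅ = {} (∅)
  {η} × {c} = {(η,c)}
  {η} × {e} = {(η,e)}
  {θ} × {c} = {(θ,c)}
  {θ} × {e} = {(θ,e)}
  {η} × {c, d} = {(η,c), (η,d)}
  {η} × {c, e} = {(η,c), (η,e)}
  {η, θ} × {c} = {(η,c), (θ,c)}
  {η, θ} × {e} = {(η,e), (θ,e)}
  {θ} × {c, d} = {(θ,c), (θ,d)}
  {θ} × {c, e} = {(θ,c), (θ,e)}
  {η} × {c, d, e} = {(η,c), (η,d), (η,e)}
  {θ} × {c, d, e} = {(θ,c), (θ,d), (θ,e)}
  {η, θ} × {c, d} = {(η,c), (η,d), (θ,c), (θ,d)}
  {η, θ} × {c, e} = {(η,c), (η,e), (θ,c), (θ,e)}
  {η, θ} × {c, d, e} = {(η,c), (η,d), (η,e), (θ,c), (θ,d), (θ,e)}
These 16 distinct sets form the basis B.
Close under arbitrary unions to get τ_{X×Y}; counting gives |τ_{X×Y}| = 36.


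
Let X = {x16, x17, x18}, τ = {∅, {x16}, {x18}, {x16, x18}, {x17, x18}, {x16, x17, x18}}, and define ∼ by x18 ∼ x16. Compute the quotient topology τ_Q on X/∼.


X/∼ = {[x16=x18], [x17]}; |τ_Q| = 3.

Equivalence classes: [x16=x18], [x17].
Quotient map π: X → X/∼ sends x16 ↦ [x16=x18], x17 ↦ [x17], x18 ↦ [x16=x18].
For each subset V ⊆ X/∼, compute π^{-1}(V) ⊆ X and check whether π^{-1}(V) ∈ τ. V is open in τ_Q iff π^{-1}(V) ∈ τ.
  V = {}: π^{-1}(V) = ∅ ∈ τ ✓.
  V = {[x16=x18]}: π^{-1}(V) = {x16, x18} ∈ τ ✓.
  V = {[x17]}: π^{-1}(V) = {x17} ∉ τ ✗.
  V = {[x16=x18], [x17]}: π^{-1}(V) = {x16, x17, x18} ∈ τ ✓.
Open sets in the quotient: τ_Q = {{}, {[x16=x18]}, {[x16=x18], [x17]}} (3 elements).
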